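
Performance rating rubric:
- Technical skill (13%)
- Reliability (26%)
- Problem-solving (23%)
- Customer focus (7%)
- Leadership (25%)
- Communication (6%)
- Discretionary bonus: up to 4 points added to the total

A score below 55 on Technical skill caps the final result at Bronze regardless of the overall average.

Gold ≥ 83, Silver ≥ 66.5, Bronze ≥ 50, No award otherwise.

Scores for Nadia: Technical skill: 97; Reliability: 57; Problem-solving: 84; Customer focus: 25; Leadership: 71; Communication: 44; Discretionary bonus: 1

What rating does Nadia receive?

Silver

Technical skill score 97 ≥ 55: minimum met.
Weighted total:
  Technical skill 97 × 0.13 = 12.61
  Reliability 57 × 0.26 = 14.82
  Problem-solving 84 × 0.23 = 19.32
  Customer focus 25 × 0.07 = 1.75
  Leadership 71 × 0.25 = 17.75
  Communication 44 × 0.06 = 2.64
Sum = 68.89
Discretionary bonus: 68.89 + 1 = 69.89
69.89 is ≥ 66.5 and < 83 → Silver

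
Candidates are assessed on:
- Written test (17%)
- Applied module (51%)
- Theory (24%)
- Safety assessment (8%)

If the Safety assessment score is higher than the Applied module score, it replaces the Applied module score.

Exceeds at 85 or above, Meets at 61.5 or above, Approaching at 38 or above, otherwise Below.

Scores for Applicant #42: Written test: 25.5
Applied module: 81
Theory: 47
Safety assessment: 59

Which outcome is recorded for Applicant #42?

Meets

Safety assessment (59) ≤ Applied module (81), so Applied module stays at 81.
Weighted total:
  Written test 25.5 × 0.17 = 4.335
  Applied module 81 × 0.51 = 41.31
  Theory 47 × 0.24 = 11.28
  Safety assessment 59 × 0.08 = 4.72
Sum = 61.645
61.645 is ≥ 61.5 and < 85 → Meets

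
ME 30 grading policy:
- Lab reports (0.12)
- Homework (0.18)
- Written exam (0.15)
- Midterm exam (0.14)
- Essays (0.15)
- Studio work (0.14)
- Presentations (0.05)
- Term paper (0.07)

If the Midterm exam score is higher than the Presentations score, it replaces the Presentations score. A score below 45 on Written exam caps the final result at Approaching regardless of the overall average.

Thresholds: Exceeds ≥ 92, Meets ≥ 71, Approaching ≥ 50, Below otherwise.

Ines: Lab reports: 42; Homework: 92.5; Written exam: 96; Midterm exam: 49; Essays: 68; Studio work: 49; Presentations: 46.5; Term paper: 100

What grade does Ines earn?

Midterm exam (49) > Presentations (46.5), so Presentations counts as 49.
Written exam score 96 ≥ 45: minimum met.
Weighted total:
  Lab reports 42 × 0.12 = 5.04
  Homework 92.5 × 0.18 = 16.65
  Written exam 96 × 0.15 = 14.4
  Midterm exam 49 × 0.14 = 6.86
  Essays 68 × 0.15 = 10.2
  Studio work 49 × 0.14 = 6.86
  Presentations 49 × 0.05 = 2.45
  Term paper 100 × 0.07 = 7
Sum = 69.46
69.46 is ≥ 50 and < 71 → Approaching

Approaching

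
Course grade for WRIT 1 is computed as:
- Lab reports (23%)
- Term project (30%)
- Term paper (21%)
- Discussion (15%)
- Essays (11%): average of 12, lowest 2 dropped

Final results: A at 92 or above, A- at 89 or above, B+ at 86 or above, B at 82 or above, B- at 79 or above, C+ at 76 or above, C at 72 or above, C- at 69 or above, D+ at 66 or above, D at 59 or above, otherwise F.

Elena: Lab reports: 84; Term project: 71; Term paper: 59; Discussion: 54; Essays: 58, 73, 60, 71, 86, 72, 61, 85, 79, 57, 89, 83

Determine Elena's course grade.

C-

Essays: drop 57, 58 → average of remaining 10 = 759/10 = 75.9
Weighted total:
  Lab reports 84 × 0.23 = 19.32
  Term project 71 × 0.3 = 21.3
  Term paper 59 × 0.21 = 12.39
  Discussion 54 × 0.15 = 8.1
  Essays 75.9 × 0.11 = 8.349
Sum = 69.459
69.459 is ≥ 69 and < 72 → C-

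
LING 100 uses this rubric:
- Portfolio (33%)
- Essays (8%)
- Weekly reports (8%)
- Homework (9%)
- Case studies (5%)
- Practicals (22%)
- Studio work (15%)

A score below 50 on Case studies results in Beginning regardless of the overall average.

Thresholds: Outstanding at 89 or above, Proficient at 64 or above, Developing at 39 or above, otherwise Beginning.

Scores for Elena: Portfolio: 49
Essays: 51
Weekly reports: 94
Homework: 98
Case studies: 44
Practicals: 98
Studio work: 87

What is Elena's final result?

Case studies score 44 < 50: minimum not met.
Weighted total:
  Portfolio 49 × 0.33 = 16.17
  Essays 51 × 0.08 = 4.08
  Weekly reports 94 × 0.08 = 7.52
  Homework 98 × 0.09 = 8.82
  Case studies 44 × 0.05 = 2.2
  Practicals 98 × 0.22 = 21.56
  Studio work 87 × 0.15 = 13.05
Sum = 73.4
Because the Case studies minimum was not met, the result is Beginning.

Beginning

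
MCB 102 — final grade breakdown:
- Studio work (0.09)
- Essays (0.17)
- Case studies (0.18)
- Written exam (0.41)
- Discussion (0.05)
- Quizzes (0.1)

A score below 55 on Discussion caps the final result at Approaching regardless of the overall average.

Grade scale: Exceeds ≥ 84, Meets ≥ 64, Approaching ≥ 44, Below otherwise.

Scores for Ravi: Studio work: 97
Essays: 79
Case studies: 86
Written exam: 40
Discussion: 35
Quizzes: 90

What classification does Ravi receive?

Discussion score 35 < 55: minimum not met.
Weighted total:
  Studio work 97 × 0.09 = 8.73
  Essays 79 × 0.17 = 13.43
  Case studies 86 × 0.18 = 15.48
  Written exam 40 × 0.41 = 16.4
  Discussion 35 × 0.05 = 1.75
  Quizzes 90 × 0.1 = 9
Sum = 64.79
64.79 would be Meets; cap at Approaching applies → Approaching.

Approaching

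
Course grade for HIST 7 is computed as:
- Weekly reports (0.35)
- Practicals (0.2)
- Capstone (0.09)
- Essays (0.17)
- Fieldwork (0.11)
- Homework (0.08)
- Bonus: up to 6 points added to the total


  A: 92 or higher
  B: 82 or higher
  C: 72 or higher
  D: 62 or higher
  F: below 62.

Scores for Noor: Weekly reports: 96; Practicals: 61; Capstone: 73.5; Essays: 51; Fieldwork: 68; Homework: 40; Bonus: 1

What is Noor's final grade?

C

Weighted total:
  Weekly reports 96 × 0.35 = 33.6
  Practicals 61 × 0.2 = 12.2
  Capstone 73.5 × 0.09 = 6.615
  Essays 51 × 0.17 = 8.67
  Fieldwork 68 × 0.11 = 7.48
  Homework 40 × 0.08 = 3.2
Sum = 71.765
Bonus: 71.765 + 1 = 72.765
72.765 is ≥ 72 and < 82 → C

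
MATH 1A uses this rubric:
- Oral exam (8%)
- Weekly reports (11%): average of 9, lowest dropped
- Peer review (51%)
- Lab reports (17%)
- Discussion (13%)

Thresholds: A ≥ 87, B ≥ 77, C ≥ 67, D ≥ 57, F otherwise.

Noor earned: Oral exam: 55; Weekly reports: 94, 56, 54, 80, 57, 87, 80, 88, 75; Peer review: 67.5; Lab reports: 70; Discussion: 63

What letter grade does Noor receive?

Weekly reports: drop 54 → average of remaining 8 = 617/8 = 77.125
Weighted total:
  Oral exam 55 × 0.08 = 4.4
  Weekly reports 77.125 × 0.11 = 8.48375
  Peer review 67.5 × 0.51 = 34.425
  Lab reports 70 × 0.17 = 11.9
  Discussion 63 × 0.13 = 8.19
Sum = 67.39875
67.39875 is ≥ 67 and < 77 → C

C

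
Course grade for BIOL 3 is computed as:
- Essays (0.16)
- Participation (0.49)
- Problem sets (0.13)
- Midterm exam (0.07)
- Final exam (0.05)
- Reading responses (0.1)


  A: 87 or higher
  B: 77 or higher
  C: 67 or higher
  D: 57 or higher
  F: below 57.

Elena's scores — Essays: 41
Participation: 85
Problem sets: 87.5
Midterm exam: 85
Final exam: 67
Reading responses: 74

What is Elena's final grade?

Weighted total:
  Essays 41 × 0.16 = 6.56
  Participation 85 × 0.49 = 41.65
  Problem sets 87.5 × 0.13 = 11.375
  Midterm exam 85 × 0.07 = 5.95
  Final exam 67 × 0.05 = 3.35
  Reading responses 74 × 0.1 = 7.4
Sum = 76.285
76.285 is ≥ 67 and < 77 → C

C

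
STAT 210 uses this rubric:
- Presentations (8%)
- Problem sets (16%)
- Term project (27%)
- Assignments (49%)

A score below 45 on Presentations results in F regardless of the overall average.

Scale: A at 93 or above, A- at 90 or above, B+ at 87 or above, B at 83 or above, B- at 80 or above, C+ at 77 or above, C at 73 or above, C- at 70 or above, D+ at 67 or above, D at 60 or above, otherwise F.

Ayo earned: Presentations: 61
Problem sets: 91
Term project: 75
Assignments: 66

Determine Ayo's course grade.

Presentations score 61 ≥ 45: minimum met.
Weighted total:
  Presentations 61 × 0.08 = 4.88
  Problem sets 91 × 0.16 = 14.56
  Term project 75 × 0.27 = 20.25
  Assignments 66 × 0.49 = 32.34
Sum = 72.03
72.03 is ≥ 70 and < 73 → C-

C-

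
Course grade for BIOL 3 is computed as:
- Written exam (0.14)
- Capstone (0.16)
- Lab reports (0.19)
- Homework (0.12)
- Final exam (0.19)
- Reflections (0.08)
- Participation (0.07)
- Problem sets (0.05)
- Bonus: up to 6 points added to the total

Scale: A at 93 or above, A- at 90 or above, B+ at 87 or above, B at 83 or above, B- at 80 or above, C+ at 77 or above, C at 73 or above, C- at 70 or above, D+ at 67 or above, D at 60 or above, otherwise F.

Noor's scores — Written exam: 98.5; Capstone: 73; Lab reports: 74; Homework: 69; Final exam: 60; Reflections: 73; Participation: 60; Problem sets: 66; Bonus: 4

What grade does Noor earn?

C

Weighted total:
  Written exam 98.5 × 0.14 = 13.79
  Capstone 73 × 0.16 = 11.68
  Lab reports 74 × 0.19 = 14.06
  Homework 69 × 0.12 = 8.28
  Final exam 60 × 0.19 = 11.4
  Reflections 73 × 0.08 = 5.84
  Participation 60 × 0.07 = 4.2
  Problem sets 66 × 0.05 = 3.3
Sum = 72.55
Bonus: 72.55 + 4 = 76.55
76.55 is ≥ 73 and < 77 → C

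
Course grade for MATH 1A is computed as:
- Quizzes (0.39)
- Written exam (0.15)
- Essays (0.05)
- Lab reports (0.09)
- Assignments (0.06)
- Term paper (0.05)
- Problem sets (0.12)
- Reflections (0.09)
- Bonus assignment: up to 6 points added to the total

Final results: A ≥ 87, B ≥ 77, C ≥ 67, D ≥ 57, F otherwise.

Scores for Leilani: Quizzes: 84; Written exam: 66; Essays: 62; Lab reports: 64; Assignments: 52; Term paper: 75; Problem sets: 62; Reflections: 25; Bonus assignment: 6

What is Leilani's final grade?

C

Weighted total:
  Quizzes 84 × 0.39 = 32.76
  Written exam 66 × 0.15 = 9.9
  Essays 62 × 0.05 = 3.1
  Lab reports 64 × 0.09 = 5.76
  Assignments 52 × 0.06 = 3.12
  Term paper 75 × 0.05 = 3.75
  Problem sets 62 × 0.12 = 7.44
  Reflections 25 × 0.09 = 2.25
Sum = 68.08
Bonus assignment: 68.08 + 6 = 74.08
74.08 is ≥ 67 and < 77 → C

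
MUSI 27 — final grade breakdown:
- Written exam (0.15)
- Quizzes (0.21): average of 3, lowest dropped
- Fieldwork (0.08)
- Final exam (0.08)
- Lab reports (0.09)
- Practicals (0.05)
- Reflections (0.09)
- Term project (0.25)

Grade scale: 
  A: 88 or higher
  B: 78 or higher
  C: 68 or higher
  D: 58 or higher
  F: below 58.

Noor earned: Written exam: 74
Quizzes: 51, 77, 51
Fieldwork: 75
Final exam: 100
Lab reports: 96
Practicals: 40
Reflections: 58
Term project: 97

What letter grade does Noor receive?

B

Quizzes: drop 51 → average of remaining 2 = 128/2 = 64
Weighted total:
  Written exam 74 × 0.15 = 11.1
  Quizzes 64 × 0.21 = 13.44
  Fieldwork 75 × 0.08 = 6
  Final exam 100 × 0.08 = 8
  Lab reports 96 × 0.09 = 8.64
  Practicals 40 × 0.05 = 2
  Reflections 58 × 0.09 = 5.22
  Term project 97 × 0.25 = 24.25
Sum = 78.65
78.65 is ≥ 78 and < 88 → B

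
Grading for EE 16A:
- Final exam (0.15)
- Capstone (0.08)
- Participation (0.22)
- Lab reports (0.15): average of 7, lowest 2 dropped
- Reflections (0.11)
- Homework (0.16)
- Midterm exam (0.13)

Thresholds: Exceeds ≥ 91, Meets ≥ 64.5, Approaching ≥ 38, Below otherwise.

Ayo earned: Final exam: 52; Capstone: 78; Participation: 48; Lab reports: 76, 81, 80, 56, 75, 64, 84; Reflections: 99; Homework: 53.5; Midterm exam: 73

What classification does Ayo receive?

Lab reports: drop 56, 64 → average of remaining 5 = 396/5 = 79.2
Weighted total:
  Final exam 52 × 0.15 = 7.8
  Capstone 78 × 0.08 = 6.24
  Participation 48 × 0.22 = 10.56
  Lab reports 79.2 × 0.15 = 11.88
  Reflections 99 × 0.11 = 10.89
  Homework 53.5 × 0.16 = 8.56
  Midterm exam 73 × 0.13 = 9.49
Sum = 65.42
65.42 is ≥ 64.5 and < 91 → Meets

Meets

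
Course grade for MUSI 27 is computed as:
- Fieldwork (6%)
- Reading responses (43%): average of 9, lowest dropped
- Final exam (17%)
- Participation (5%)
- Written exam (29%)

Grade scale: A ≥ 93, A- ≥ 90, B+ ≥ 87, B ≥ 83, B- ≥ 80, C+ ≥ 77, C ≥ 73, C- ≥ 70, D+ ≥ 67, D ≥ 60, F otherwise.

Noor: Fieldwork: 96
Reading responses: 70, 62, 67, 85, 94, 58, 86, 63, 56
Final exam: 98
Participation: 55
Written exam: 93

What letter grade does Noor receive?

B

Reading responses: drop 56 → average of remaining 8 = 585/8 = 73.125
Weighted total:
  Fieldwork 96 × 0.06 = 5.76
  Reading responses 73.125 × 0.43 = 31.44375
  Final exam 98 × 0.17 = 16.66
  Participation 55 × 0.05 = 2.75
  Written exam 93 × 0.29 = 26.97
Sum = 83.58375
83.58375 is ≥ 83 and < 87 → B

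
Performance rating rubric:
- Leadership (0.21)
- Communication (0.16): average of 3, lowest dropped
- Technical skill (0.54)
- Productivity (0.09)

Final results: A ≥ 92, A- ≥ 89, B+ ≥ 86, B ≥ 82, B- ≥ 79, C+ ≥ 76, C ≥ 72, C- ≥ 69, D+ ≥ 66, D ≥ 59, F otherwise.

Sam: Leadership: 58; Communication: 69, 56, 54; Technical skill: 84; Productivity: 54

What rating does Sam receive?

C

Communication: drop 54 → average of remaining 2 = 125/2 = 62.5
Weighted total:
  Leadership 58 × 0.21 = 12.18
  Communication 62.5 × 0.16 = 10
  Technical skill 84 × 0.54 = 45.36
  Productivity 54 × 0.09 = 4.86
Sum = 72.4
72.4 is ≥ 72 and < 76 → C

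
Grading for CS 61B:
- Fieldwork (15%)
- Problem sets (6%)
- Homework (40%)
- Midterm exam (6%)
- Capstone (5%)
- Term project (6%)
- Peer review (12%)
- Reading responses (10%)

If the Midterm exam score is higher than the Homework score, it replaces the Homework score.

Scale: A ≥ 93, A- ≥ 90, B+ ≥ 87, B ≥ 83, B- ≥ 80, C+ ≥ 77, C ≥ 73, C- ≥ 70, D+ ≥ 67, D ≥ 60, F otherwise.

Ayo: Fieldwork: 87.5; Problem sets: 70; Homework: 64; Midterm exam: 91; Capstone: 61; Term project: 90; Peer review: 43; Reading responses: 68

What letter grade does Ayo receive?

Midterm exam (91) > Homework (64), so Homework counts as 91.
Weighted total:
  Fieldwork 87.5 × 0.15 = 13.125
  Problem sets 70 × 0.06 = 4.2
  Homework 91 × 0.4 = 36.4
  Midterm exam 91 × 0.06 = 5.46
  Capstone 61 × 0.05 = 3.05
  Term project 90 × 0.06 = 5.4
  Peer review 43 × 0.12 = 5.16
  Reading responses 68 × 0.1 = 6.8
Sum = 79.595
79.595 is ≥ 77 and < 80 → C+

C+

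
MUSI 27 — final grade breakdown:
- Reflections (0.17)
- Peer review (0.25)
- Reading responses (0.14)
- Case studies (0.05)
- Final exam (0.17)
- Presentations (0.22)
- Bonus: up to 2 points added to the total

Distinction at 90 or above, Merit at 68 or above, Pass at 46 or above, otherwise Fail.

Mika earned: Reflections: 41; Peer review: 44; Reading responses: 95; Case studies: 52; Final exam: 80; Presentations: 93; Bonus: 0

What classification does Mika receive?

Weighted total:
  Reflections 41 × 0.17 = 6.97
  Peer review 44 × 0.25 = 11
  Reading responses 95 × 0.14 = 13.3
  Case studies 52 × 0.05 = 2.6
  Final exam 80 × 0.17 = 13.6
  Presentations 93 × 0.22 = 20.46
Sum = 67.93
Bonus: 67.93 + 0 = 67.93
67.93 is ≥ 46 and < 68 → Pass

Pass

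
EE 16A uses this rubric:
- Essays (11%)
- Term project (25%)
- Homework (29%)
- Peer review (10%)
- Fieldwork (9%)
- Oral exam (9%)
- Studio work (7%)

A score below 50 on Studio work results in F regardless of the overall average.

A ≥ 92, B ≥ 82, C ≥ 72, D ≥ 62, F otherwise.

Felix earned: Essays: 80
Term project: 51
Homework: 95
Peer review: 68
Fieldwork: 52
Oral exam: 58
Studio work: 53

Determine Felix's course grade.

Studio work score 53 ≥ 50: minimum met.
Weighted total:
  Essays 80 × 0.11 = 8.8
  Term project 51 × 0.25 = 12.75
  Homework 95 × 0.29 = 27.55
  Peer review 68 × 0.1 = 6.8
  Fieldwork 52 × 0.09 = 4.68
  Oral exam 58 × 0.09 = 5.22
  Studio work 53 × 0.07 = 3.71
Sum = 69.51
69.51 is ≥ 62 and < 72 → D

D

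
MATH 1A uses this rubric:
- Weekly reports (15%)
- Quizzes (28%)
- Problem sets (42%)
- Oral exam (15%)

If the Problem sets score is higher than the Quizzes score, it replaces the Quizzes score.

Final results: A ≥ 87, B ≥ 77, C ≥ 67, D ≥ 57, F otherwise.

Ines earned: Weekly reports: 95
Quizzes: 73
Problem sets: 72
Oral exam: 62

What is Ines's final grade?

Problem sets (72) ≤ Quizzes (73), so Quizzes stays at 73.
Weighted total:
  Weekly reports 95 × 0.15 = 14.25
  Quizzes 73 × 0.28 = 20.44
  Problem sets 72 × 0.42 = 30.24
  Oral exam 62 × 0.15 = 9.3
Sum = 74.23
74.23 is ≥ 67 and < 77 → C

C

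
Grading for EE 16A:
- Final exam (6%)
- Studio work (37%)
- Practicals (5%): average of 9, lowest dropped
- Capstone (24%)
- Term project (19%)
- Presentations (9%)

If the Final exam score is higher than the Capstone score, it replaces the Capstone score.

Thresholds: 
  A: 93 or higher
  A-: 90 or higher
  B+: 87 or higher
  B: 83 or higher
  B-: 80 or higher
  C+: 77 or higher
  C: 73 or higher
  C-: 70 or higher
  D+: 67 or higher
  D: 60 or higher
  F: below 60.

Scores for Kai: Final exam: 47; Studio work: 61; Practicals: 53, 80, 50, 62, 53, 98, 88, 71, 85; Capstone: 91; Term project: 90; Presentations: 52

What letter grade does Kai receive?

Practicals: drop 50 → average of remaining 8 = 590/8 = 73.75
Final exam (47) ≤ Capstone (91), so Capstone stays at 91.
Weighted total:
  Final exam 47 × 0.06 = 2.82
  Studio work 61 × 0.37 = 22.57
  Practicals 73.75 × 0.05 = 3.6875
  Capstone 91 × 0.24 = 21.84
  Term project 90 × 0.19 = 17.1
  Presentations 52 × 0.09 = 4.68
Sum = 72.6975
72.6975 is ≥ 70 and < 73 → C-

C-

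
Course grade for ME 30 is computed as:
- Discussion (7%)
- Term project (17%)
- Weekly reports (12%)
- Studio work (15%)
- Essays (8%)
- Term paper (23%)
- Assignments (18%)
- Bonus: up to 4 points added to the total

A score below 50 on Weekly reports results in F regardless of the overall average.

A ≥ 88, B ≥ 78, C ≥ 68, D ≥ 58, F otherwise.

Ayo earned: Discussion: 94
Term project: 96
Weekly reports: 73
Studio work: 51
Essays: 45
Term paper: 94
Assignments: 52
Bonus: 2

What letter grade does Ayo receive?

C

Weekly reports score 73 ≥ 50: minimum met.
Weighted total:
  Discussion 94 × 0.07 = 6.58
  Term project 96 × 0.17 = 16.32
  Weekly reports 73 × 0.12 = 8.76
  Studio work 51 × 0.15 = 7.65
  Essays 45 × 0.08 = 3.6
  Term paper 94 × 0.23 = 21.62
  Assignments 52 × 0.18 = 9.36
Sum = 73.89
Bonus: 73.89 + 2 = 75.89
75.89 is ≥ 68 and < 78 → C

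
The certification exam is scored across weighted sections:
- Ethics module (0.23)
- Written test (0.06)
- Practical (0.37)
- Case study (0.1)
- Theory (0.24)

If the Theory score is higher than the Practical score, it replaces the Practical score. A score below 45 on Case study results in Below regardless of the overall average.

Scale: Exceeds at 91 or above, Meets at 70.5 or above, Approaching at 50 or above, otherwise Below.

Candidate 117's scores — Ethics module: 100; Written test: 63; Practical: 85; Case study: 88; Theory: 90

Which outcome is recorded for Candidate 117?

Theory (90) > Practical (85), so Practical counts as 90.
Case study score 88 ≥ 45: minimum met.
Weighted total:
  Ethics module 100 × 0.23 = 23
  Written test 63 × 0.06 = 3.78
  Practical 90 × 0.37 = 33.3
  Case study 88 × 0.1 = 8.8
  Theory 90 × 0.24 = 21.6
Sum = 90.48
90.48 is ≥ 70.5 and < 91 → Meets

Meets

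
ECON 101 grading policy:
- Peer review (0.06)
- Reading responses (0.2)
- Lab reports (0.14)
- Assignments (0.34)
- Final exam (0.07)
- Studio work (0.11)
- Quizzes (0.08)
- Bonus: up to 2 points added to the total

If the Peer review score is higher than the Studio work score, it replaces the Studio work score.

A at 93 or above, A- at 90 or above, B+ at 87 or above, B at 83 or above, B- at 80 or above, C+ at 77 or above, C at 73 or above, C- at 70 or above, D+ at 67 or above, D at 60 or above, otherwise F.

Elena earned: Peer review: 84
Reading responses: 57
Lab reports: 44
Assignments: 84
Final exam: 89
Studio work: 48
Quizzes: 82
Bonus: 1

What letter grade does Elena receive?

Peer review (84) > Studio work (48), so Studio work counts as 84.
Weighted total:
  Peer review 84 × 0.06 = 5.04
  Reading responses 57 × 0.2 = 11.4
  Lab reports 44 × 0.14 = 6.16
  Assignments 84 × 0.34 = 28.56
  Final exam 89 × 0.07 = 6.23
  Studio work 84 × 0.11 = 9.24
  Quizzes 82 × 0.08 = 6.56
Sum = 73.19
Bonus: 73.19 + 1 = 74.19
74.19 is ≥ 73 and < 77 → C

C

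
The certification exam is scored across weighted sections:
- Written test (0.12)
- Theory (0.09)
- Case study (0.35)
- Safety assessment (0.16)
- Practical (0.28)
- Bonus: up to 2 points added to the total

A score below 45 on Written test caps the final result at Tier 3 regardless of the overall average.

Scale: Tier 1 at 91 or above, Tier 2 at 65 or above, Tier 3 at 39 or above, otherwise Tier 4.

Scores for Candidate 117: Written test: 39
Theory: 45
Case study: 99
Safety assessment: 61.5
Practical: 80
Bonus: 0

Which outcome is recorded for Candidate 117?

Tier 3

Written test score 39 < 45: minimum not met.
Weighted total:
  Written test 39 × 0.12 = 4.68
  Theory 45 × 0.09 = 4.05
  Case study 99 × 0.35 = 34.65
  Safety assessment 61.5 × 0.16 = 9.84
  Practical 80 × 0.28 = 22.4
Sum = 75.62
Bonus: 75.62 + 0 = 75.62
75.62 would be Tier 2; cap at Tier 3 applies → Tier 3.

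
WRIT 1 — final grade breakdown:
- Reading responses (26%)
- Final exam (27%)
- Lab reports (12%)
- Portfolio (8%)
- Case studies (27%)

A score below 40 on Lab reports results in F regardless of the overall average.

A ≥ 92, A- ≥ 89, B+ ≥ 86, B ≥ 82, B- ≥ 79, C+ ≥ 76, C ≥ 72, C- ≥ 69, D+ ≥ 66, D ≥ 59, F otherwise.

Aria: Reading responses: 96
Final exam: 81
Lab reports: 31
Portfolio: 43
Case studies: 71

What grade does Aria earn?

F

Lab reports score 31 < 40: minimum not met.
Weighted total:
  Reading responses 96 × 0.26 = 24.96
  Final exam 81 × 0.27 = 21.87
  Lab reports 31 × 0.12 = 3.72
  Portfolio 43 × 0.08 = 3.44
  Case studies 71 × 0.27 = 19.17
Sum = 73.16
Because the Lab reports minimum was not met, the result is F.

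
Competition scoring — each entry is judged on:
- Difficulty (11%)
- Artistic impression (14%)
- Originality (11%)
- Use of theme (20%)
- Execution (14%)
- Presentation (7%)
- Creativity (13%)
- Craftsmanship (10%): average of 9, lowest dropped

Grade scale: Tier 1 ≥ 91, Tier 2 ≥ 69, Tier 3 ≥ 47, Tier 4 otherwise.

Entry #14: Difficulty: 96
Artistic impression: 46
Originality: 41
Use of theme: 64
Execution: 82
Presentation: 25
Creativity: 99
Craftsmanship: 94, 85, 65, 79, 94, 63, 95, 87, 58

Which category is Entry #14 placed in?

Craftsmanship: drop 58 → average of remaining 8 = 662/8 = 82.75
Weighted total:
  Difficulty 96 × 0.11 = 10.56
  Artistic impression 46 × 0.14 = 6.44
  Originality 41 × 0.11 = 4.51
  Use of theme 64 × 0.2 = 12.8
  Execution 82 × 0.14 = 11.48
  Presentation 25 × 0.07 = 1.75
  Creativity 99 × 0.13 = 12.87
  Craftsmanship 82.75 × 0.1 = 8.275
Sum = 68.685
68.685 is ≥ 47 and < 69 → Tier 3

Tier 3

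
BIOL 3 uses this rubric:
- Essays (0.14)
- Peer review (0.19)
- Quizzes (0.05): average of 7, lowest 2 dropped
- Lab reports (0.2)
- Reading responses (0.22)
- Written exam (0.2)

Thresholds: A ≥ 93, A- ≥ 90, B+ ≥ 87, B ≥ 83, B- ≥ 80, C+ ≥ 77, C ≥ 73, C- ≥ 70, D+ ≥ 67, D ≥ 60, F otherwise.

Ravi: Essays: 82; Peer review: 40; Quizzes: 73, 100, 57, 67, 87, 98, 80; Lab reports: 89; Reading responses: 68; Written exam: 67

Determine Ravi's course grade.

D+

Quizzes: drop 57, 67 → average of remaining 5 = 438/5 = 87.6
Weighted total:
  Essays 82 × 0.14 = 11.48
  Peer review 40 × 0.19 = 7.6
  Quizzes 87.6 × 0.05 = 4.38
  Lab reports 89 × 0.2 = 17.8
  Reading responses 68 × 0.22 = 14.96
  Written exam 67 × 0.2 = 13.4
Sum = 69.62
69.62 is ≥ 67 and < 70 → D+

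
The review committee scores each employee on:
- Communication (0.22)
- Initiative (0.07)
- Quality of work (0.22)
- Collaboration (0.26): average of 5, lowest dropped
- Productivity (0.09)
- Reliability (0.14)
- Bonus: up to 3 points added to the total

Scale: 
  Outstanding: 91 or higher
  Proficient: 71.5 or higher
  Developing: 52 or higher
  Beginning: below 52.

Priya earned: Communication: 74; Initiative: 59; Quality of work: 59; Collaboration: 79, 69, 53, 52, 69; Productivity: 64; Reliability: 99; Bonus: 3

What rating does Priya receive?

Collaboration: drop 52 → average of remaining 4 = 270/4 = 67.5
Weighted total:
  Communication 74 × 0.22 = 16.28
  Initiative 59 × 0.07 = 4.13
  Quality of work 59 × 0.22 = 12.98
  Collaboration 67.5 × 0.26 = 17.55
  Productivity 64 × 0.09 = 5.76
  Reliability 99 × 0.14 = 13.86
Sum = 70.56
Bonus: 70.56 + 3 = 73.56
73.56 is ≥ 71.5 and < 91 → Proficient

Proficient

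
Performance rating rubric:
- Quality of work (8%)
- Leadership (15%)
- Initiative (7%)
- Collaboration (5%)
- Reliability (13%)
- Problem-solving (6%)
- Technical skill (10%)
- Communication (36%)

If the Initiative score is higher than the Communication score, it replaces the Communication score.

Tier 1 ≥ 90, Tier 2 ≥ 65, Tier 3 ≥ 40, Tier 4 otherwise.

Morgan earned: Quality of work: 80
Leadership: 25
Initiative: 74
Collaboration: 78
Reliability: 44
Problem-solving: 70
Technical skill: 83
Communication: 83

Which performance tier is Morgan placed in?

Initiative (74) ≤ Communication (83), so Communication stays at 83.
Weighted total:
  Quality of work 80 × 0.08 = 6.4
  Leadership 25 × 0.15 = 3.75
  Initiative 74 × 0.07 = 5.18
  Collaboration 78 × 0.05 = 3.9
  Reliability 44 × 0.13 = 5.72
  Problem-solving 70 × 0.06 = 4.2
  Technical skill 83 × 0.1 = 8.3
  Communication 83 × 0.36 = 29.88
Sum = 67.33
67.33 is ≥ 65 and < 90 → Tier 2

Tier 2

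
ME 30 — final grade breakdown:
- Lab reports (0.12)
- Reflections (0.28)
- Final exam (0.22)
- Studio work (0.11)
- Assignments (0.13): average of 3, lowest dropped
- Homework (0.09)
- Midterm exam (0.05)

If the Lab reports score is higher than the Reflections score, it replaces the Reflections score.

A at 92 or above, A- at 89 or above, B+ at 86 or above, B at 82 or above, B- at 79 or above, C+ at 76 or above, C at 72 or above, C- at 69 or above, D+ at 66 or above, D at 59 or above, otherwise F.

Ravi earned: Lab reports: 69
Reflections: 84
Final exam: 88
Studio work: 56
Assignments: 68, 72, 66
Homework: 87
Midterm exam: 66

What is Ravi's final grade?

Assignments: drop 66 → average of remaining 2 = 140/2 = 70
Lab reports (69) ≤ Reflections (84), so Reflections stays at 84.
Weighted total:
  Lab reports 69 × 0.12 = 8.28
  Reflections 84 × 0.28 = 23.52
  Final exam 88 × 0.22 = 19.36
  Studio work 56 × 0.11 = 6.16
  Assignments 70 × 0.13 = 9.1
  Homework 87 × 0.09 = 7.83
  Midterm exam 66 × 0.05 = 3.3
Sum = 77.55
77.55 is ≥ 76 and < 79 → C+

C+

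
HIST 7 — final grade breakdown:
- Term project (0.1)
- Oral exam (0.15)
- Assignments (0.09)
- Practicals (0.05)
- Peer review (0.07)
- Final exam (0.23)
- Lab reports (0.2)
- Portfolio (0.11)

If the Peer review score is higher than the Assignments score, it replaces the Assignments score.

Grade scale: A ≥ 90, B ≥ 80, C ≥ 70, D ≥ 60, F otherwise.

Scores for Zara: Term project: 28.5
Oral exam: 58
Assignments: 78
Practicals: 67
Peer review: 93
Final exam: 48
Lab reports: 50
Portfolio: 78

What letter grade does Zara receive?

Peer review (93) > Assignments (78), so Assignments counts as 93.
Weighted total:
  Term project 28.5 × 0.1 = 2.85
  Oral exam 58 × 0.15 = 8.7
  Assignments 93 × 0.09 = 8.37
  Practicals 67 × 0.05 = 3.35
  Peer review 93 × 0.07 = 6.51
  Final exam 48 × 0.23 = 11.04
  Lab reports 50 × 0.2 = 10
  Portfolio 78 × 0.11 = 8.58
Sum = 59.4
59.4 < 60 → F

F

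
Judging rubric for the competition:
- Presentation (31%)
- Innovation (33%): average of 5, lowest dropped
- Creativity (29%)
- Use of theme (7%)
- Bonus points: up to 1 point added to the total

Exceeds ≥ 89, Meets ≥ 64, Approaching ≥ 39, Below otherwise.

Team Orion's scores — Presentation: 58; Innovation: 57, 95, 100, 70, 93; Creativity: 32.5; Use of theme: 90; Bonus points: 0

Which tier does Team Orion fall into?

Approaching

Innovation: drop 57 → average of remaining 4 = 358/4 = 89.5
Weighted total:
  Presentation 58 × 0.31 = 17.98
  Innovation 89.5 × 0.33 = 29.535
  Creativity 32.5 × 0.29 = 9.425
  Use of theme 90 × 0.07 = 6.3
Sum = 63.24
Bonus points: 63.24 + 0 = 63.24
63.24 is ≥ 39 and < 64 → Approaching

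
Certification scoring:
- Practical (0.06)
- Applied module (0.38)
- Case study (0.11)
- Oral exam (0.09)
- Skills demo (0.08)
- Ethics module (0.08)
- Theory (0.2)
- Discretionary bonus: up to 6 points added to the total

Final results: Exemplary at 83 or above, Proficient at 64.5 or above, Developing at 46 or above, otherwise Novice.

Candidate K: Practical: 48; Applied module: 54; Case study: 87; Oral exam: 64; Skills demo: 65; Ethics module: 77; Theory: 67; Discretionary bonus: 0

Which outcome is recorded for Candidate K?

Weighted total:
  Practical 48 × 0.06 = 2.88
  Applied module 54 × 0.38 = 20.52
  Case study 87 × 0.11 = 9.57
  Oral exam 64 × 0.09 = 5.76
  Skills demo 65 × 0.08 = 5.2
  Ethics module 77 × 0.08 = 6.16
  Theory 67 × 0.2 = 13.4
Sum = 63.49
Discretionary bonus: 63.49 + 0 = 63.49
63.49 is ≥ 46 and < 64.5 → Developing

Developing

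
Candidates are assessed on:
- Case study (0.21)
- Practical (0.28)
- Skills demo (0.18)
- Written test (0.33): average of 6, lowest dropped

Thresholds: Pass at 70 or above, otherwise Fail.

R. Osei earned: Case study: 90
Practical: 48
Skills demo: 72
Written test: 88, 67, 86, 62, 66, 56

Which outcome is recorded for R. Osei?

Fail

Written test: drop 56 → average of remaining 5 = 369/5 = 73.8
Weighted total:
  Case study 90 × 0.21 = 18.9
  Practical 48 × 0.28 = 13.44
  Skills demo 72 × 0.18 = 12.96
  Written test 73.8 × 0.33 = 24.354
Sum = 69.654
69.654 < 70 → Fail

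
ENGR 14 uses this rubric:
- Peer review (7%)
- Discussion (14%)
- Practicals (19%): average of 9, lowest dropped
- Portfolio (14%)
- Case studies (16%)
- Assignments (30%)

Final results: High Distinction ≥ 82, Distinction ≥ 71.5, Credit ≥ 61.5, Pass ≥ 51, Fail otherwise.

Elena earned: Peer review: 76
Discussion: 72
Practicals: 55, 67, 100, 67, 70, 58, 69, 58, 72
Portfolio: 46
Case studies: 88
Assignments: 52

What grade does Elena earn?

Practicals: drop 55 → average of remaining 8 = 561/8 = 70.125
Weighted total:
  Peer review 76 × 0.07 = 5.32
  Discussion 72 × 0.14 = 10.08
  Practicals 70.125 × 0.19 = 13.32375
  Portfolio 46 × 0.14 = 6.44
  Case studies 88 × 0.16 = 14.08
  Assignments 52 × 0.3 = 15.6
Sum = 64.84375
64.84375 is ≥ 61.5 and < 71.5 → Credit

Credit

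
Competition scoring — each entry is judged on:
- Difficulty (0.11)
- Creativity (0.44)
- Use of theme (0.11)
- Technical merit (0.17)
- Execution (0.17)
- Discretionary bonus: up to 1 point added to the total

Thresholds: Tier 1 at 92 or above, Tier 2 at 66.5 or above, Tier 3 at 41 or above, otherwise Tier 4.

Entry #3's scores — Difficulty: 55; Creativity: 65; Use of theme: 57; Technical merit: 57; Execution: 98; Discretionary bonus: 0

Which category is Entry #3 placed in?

Tier 2

Weighted total:
  Difficulty 55 × 0.11 = 6.05
  Creativity 65 × 0.44 = 28.6
  Use of theme 57 × 0.11 = 6.27
  Technical merit 57 × 0.17 = 9.69
  Execution 98 × 0.17 = 16.66
Sum = 67.27
Discretionary bonus: 67.27 + 0 = 67.27
67.27 is ≥ 66.5 and < 92 → Tier 2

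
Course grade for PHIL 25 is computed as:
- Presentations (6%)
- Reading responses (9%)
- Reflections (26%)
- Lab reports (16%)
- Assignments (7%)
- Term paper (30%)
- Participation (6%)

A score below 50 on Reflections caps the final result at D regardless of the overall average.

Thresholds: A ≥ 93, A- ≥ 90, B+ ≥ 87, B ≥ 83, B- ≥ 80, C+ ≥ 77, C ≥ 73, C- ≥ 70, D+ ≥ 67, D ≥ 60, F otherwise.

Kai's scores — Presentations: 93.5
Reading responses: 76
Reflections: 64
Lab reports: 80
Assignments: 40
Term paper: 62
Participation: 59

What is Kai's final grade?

Reflections score 64 ≥ 50: minimum met.
Weighted total:
  Presentations 93.5 × 0.06 = 5.61
  Reading responses 76 × 0.09 = 6.84
  Reflections 64 × 0.26 = 16.64
  Lab reports 80 × 0.16 = 12.8
  Assignments 40 × 0.07 = 2.8
  Term paper 62 × 0.3 = 18.6
  Participation 59 × 0.06 = 3.54
Sum = 66.83
66.83 is ≥ 60 and < 67 → D

D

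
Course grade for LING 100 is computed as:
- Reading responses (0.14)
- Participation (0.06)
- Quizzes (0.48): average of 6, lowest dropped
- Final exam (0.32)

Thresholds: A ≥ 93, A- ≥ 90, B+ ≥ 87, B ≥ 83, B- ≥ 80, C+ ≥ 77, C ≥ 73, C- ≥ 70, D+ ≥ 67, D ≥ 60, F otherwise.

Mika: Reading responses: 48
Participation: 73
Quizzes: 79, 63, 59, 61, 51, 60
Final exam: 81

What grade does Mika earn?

D+

Quizzes: drop 51 → average of remaining 5 = 322/5 = 64.4
Weighted total:
  Reading responses 48 × 0.14 = 6.72
  Participation 73 × 0.06 = 4.38
  Quizzes 64.4 × 0.48 = 30.912
  Final exam 81 × 0.32 = 25.92
Sum = 67.932
67.932 is ≥ 67 and < 70 → D+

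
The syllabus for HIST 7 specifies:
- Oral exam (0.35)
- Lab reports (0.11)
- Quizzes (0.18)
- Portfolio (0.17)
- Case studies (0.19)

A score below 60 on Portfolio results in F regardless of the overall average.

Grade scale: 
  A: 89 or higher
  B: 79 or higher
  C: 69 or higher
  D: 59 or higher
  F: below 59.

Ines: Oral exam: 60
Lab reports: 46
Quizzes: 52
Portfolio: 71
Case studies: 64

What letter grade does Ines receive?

D

Portfolio score 71 ≥ 60: minimum met.
Weighted total:
  Oral exam 60 × 0.35 = 21
  Lab reports 46 × 0.11 = 5.06
  Quizzes 52 × 0.18 = 9.36
  Portfolio 71 × 0.17 = 12.07
  Case studies 64 × 0.19 = 12.16
Sum = 59.65
59.65 is ≥ 59 and < 69 → D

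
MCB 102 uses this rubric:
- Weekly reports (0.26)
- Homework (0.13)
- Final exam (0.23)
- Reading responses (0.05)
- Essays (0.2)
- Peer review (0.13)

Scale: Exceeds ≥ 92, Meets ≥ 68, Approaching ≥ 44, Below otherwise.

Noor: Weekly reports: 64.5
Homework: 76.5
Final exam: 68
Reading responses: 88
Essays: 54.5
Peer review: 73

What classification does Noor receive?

Approaching

Weighted total:
  Weekly reports 64.5 × 0.26 = 16.77
  Homework 76.5 × 0.13 = 9.945
  Final exam 68 × 0.23 = 15.64
  Reading responses 88 × 0.05 = 4.4
  Essays 54.5 × 0.2 = 10.9
  Peer review 73 × 0.13 = 9.49
Sum = 67.145
67.145 is ≥ 44 and < 68 → Approaching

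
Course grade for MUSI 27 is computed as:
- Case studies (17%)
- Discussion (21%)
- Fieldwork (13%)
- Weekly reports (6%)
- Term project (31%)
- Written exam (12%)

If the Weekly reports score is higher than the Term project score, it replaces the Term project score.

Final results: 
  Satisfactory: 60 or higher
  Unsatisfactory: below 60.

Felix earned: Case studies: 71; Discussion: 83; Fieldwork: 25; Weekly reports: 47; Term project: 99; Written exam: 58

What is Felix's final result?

Satisfactory

Weekly reports (47) ≤ Term project (99), so Term project stays at 99.
Weighted total:
  Case studies 71 × 0.17 = 12.07
  Discussion 83 × 0.21 = 17.43
  Fieldwork 25 × 0.13 = 3.25
  Weekly reports 47 × 0.06 = 2.82
  Term project 99 × 0.31 = 30.69
  Written exam 58 × 0.12 = 6.96
Sum = 73.22
73.22 ≥ 60 → Satisfactory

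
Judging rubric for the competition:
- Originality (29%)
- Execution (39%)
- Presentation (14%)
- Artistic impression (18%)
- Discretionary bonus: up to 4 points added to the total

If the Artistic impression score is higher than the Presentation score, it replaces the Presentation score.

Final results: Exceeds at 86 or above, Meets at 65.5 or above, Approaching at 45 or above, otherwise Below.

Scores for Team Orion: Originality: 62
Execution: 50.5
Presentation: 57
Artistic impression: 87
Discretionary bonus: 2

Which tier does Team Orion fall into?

Meets

Artistic impression (87) > Presentation (57), so Presentation counts as 87.
Weighted total:
  Originality 62 × 0.29 = 17.98
  Execution 50.5 × 0.39 = 19.695
  Presentation 87 × 0.14 = 12.18
  Artistic impression 87 × 0.18 = 15.66
Sum = 65.515
Discretionary bonus: 65.515 + 2 = 67.515
67.515 is ≥ 65.5 and < 86 → Meets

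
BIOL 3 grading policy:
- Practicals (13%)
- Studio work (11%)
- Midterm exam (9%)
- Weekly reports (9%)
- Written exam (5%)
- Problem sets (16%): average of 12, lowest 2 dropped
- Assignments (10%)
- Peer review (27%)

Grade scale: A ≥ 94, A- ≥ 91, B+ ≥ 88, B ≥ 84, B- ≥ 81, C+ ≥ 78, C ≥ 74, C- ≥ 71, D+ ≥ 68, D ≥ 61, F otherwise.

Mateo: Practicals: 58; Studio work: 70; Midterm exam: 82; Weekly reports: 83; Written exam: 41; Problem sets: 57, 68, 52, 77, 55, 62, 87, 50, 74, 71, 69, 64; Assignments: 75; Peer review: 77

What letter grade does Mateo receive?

C-

Problem sets: drop 50, 52 → average of remaining 10 = 684/10 = 68.4
Weighted total:
  Practicals 58 × 0.13 = 7.54
  Studio work 70 × 0.11 = 7.7
  Midterm exam 82 × 0.09 = 7.38
  Weekly reports 83 × 0.09 = 7.47
  Written exam 41 × 0.05 = 2.05
  Problem sets 68.4 × 0.16 = 10.944
  Assignments 75 × 0.1 = 7.5
  Peer review 77 × 0.27 = 20.79
Sum = 71.374
71.374 is ≥ 71 and < 74 → C-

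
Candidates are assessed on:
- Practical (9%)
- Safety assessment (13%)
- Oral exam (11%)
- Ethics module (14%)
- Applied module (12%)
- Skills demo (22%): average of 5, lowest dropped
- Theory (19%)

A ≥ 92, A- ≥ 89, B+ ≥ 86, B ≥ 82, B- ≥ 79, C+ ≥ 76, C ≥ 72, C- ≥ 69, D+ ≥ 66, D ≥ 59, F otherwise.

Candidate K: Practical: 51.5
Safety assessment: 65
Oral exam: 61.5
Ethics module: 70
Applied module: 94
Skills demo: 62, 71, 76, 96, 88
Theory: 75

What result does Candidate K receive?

Skills demo: drop 62 → average of remaining 4 = 331/4 = 82.75
Weighted total:
  Practical 51.5 × 0.09 = 4.635
  Safety assessment 65 × 0.13 = 8.45
  Oral exam 61.5 × 0.11 = 6.765
  Ethics module 70 × 0.14 = 9.8
  Applied module 94 × 0.12 = 11.28
  Skills demo 82.75 × 0.22 = 18.205
  Theory 75 × 0.19 = 14.25
Sum = 73.385
73.385 is ≥ 72 and < 76 → C

C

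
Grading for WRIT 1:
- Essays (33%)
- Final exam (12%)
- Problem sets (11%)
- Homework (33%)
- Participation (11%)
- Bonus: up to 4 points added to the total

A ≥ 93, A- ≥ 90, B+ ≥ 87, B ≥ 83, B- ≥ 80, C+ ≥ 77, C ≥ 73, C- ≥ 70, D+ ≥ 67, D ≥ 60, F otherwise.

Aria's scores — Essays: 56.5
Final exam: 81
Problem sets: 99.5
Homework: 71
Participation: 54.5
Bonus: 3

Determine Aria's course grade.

Weighted total:
  Essays 56.5 × 0.33 = 18.645
  Final exam 81 × 0.12 = 9.72
  Problem sets 99.5 × 0.11 = 10.945
  Homework 71 × 0.33 = 23.43
  Participation 54.5 × 0.11 = 5.995
Sum = 68.735
Bonus: 68.735 + 3 = 71.735
71.735 is ≥ 70 and < 73 → C-

C-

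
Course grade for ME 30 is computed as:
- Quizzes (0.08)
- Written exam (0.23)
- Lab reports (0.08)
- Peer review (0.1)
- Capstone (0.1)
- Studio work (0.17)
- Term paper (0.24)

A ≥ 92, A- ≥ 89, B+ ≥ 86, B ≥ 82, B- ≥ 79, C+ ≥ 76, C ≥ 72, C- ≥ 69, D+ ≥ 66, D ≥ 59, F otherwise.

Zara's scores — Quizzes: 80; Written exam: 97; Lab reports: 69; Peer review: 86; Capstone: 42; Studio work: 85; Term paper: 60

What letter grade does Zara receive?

C

Weighted total:
  Quizzes 80 × 0.08 = 6.4
  Written exam 97 × 0.23 = 22.31
  Lab reports 69 × 0.08 = 5.52
  Peer review 86 × 0.1 = 8.6
  Capstone 42 × 0.1 = 4.2
  Studio work 85 × 0.17 = 14.45
  Term paper 60 × 0.24 = 14.4
Sum = 75.88
75.88 is ≥ 72 and < 76 → C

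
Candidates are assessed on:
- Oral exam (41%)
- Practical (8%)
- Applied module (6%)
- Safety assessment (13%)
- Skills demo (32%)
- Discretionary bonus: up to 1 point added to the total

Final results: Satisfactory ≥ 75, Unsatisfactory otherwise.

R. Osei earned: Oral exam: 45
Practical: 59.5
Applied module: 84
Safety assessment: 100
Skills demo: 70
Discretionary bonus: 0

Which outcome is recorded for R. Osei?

Weighted total:
  Oral exam 45 × 0.41 = 18.45
  Practical 59.5 × 0.08 = 4.76
  Applied module 84 × 0.06 = 5.04
  Safety assessment 100 × 0.13 = 13
  Skills demo 70 × 0.32 = 22.4
Sum = 63.65
Discretionary bonus: 63.65 + 0 = 63.65
63.65 < 75 → Unsatisfactory

Unsatisfactory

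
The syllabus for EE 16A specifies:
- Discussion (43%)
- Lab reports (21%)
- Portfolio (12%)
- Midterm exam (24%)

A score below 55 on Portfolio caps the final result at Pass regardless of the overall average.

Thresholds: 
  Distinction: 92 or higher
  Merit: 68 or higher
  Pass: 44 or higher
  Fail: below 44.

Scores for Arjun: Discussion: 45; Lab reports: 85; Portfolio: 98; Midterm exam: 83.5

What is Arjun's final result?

Merit

Portfolio score 98 ≥ 55: minimum met.
Weighted total:
  Discussion 45 × 0.43 = 19.35
  Lab reports 85 × 0.21 = 17.85
  Portfolio 98 × 0.12 = 11.76
  Midterm exam 83.5 × 0.24 = 20.04
Sum = 69
69 is ≥ 68 and < 92 → Merit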